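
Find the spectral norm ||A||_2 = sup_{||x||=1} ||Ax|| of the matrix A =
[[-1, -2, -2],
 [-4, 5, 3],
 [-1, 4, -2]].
||A||_2 ≈ 7.8372 (= sqrt(largest eigenvalue of A^T A))

||A||_2 = sigma_max(A) = sqrt(lambda_max(A^T A)). Form the symmetric matrix M = A^T A =
[[18, -22, -8],
 [-22, 45, 11],
 [-8, 11, 17]].
Its characteristic polynomial (trace, sum of principal 2x2 minors, determinant of M give the coefficients) is
  p(λ) = det(λ I - M) = λ^3 - 80λ^2 + 1212λ - 4356.
No integer candidate from the rational root theorem (±divisors of 4356) is a root, so the roots are irrational. The cubic discriminant is Δ = 448834896 > 0, so there are three distinct real roots. p(5) = -171 and p(6) = 252 have opposite signs, so a root lies in (5, 6); Newton's method refines it to λ ≈ 5.3692. p(13) = 77 and p(14) = -324 have opposite signs, so a root lies in (13, 14); Newton's method refines it to λ ≈ 13.2084. p(61) = -1123 and p(62) = 1596 have opposite signs, so a root lies in (61, 62); Newton's method refines it to λ ≈ 61.4224. Check (Vieta): the three roots sum to 80, matching tr M = 80.
So the eigenvalues of A^T A are ≈ 5.3692, 13.2084, 61.4224 (all ≥ 0, as they must be for A^T A). The largest is λ_max ≈ 61.4224, hence ||A||_2 = sqrt(λ_max) ≈ 7.8372.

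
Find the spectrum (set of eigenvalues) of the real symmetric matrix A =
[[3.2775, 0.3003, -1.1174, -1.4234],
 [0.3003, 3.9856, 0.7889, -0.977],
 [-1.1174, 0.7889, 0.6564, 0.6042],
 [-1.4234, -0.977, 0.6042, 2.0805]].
sigma(A) ≈ {0, 1, 4, 5}

A is real symmetric, so its spectrum consists of real eigenvalues. Expanding the characteristic polynomial of the displayed matrix gives
  det(λ I - A) = p(λ) = λ^4 + (-10)λ^3 + (29)λ^2 + (-20)λ + (0).
Solving p(λ) = 0 yields eigenvalues ≈ 0, 1, 4, 5. (A is shown rounded to 4 decimals, so these recover the underlying integer eigenvalues to within that precision.)
Verification: the trace of A = 10 equals the sum of eigenvalues 10, and det(A) ≈ -0.0007 matches the eigenvalue product 0.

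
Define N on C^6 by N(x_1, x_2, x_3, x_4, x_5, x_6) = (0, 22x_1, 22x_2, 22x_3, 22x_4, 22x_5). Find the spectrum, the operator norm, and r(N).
sigma(N) = {0}; ||N|| = 22; r(N) = 0. (N is nilpotent with N^6 = 0.)

On C^6, N is a strictly lower-triangular matrix with 22 on the subdiagonal and zeros elsewhere, so its characteristic polynomial is lambda^6 and every eigenvalue is 0: sigma(N) = {0}. For the operator norm, N e_i = 22e_{i+1} for i = 1, ..., 5 and N e_6 = 0, so the singular values of N are 22 (with multiplicity 5) and 0; hence ||N|| = 22. The spectral radius r(N) = max|lambda| = 0. Note ||N|| > r(N) — characteristic of non-normal nilpotent operators. Indeed N^6 = 0.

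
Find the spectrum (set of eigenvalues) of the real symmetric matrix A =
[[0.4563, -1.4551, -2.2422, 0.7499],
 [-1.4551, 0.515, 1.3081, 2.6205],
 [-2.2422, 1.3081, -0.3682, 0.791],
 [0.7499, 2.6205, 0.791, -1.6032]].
sigma(A) ≈ {-4, -2, 1, 4}

A is real symmetric, so its spectrum consists of real eigenvalues. Expanding the characteristic polynomial of the displayed matrix gives
  det(λ I - A) = p(λ) = λ^4 + (1)λ^3 + (-18)λ^2 + (-16.002)λ + (32.0013).
Solving p(λ) = 0 yields eigenvalues ≈ -4, -2, 1, 4. (A is shown rounded to 4 decimals, so these recover the underlying integer eigenvalues to within that precision.)
Verification: the trace of A = -1 equals the sum of eigenvalues -1, and det(A) ≈ 32.0013 matches the eigenvalue product 32.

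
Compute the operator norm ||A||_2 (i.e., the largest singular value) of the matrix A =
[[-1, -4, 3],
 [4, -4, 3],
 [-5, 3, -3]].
||A||_2 ≈ 9.6535 (= sqrt(largest eigenvalue of A^T A))

||A||_2 = sigma_max(A) = sqrt(lambda_max(A^T A)). Form the symmetric matrix M = A^T A =
[[42, -27, 24],
 [-27, 41, -33],
 [24, -33, 27]].
Its characteristic polynomial (trace, sum of principal 2x2 minors, determinant of M give the coefficients) is
  p(λ) = det(λ I - M) = λ^3 - 110λ^2 + 1569λ - 225.
No integer candidate from the rational root theorem (±divisors of 225) is a root, so the roots are irrational. The cubic discriminant is Δ = 13837018689 > 0, so there are three distinct real roots. p(0) = -225 and p(1) = 1235 have opposite signs, so a root lies in (0, 1); Newton's method refines it to λ ≈ 0.1449. p(16) = 815 and p(17) = -429 have opposite signs, so a root lies in (16, 17); Newton's method refines it to λ ≈ 16.6659. p(93) = -1341 and p(94) = 5885 have opposite signs, so a root lies in (93, 94); Newton's method refines it to λ ≈ 93.1892. Check (Vieta): the three roots sum to 110, matching tr M = 110.
So the eigenvalues of A^T A are ≈ 0.1449, 16.6659, 93.1892 (all ≥ 0, as they must be for A^T A). The largest is λ_max ≈ 93.1892, hence ||A||_2 = sqrt(λ_max) ≈ 9.6535.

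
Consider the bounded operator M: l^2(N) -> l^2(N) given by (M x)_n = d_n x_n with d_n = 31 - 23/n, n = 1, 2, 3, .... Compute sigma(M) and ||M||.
sigma(M) = {31 - 23/n : n ≥ 1} ∪ {31}; ||M|| = 31

A bounded diagonal operator on l^2 with diagonal entries d_n has spectrum equal to the closure of {d_n : n ≥ 1}: every d_n is an eigenvalue (with eigenvector e_n), so {d_n} ⊂ sigma(M); the spectrum is closed, so its closure is too; and for lambda not in the closure, (M - lambda I) has bounded inverse (the diagonal entries 1/(d_n - lambda) are bounded). For our sequence d_n = 31 - 23/n, n = 1, 2, 3, ...:
  - {d_n} = {31 - 23/n : n ≥ 1}; the only limit point is 31
  - closure = {31 - 23/n : n ≥ 1} ∪ {31}
For the norm: a diagonal operator has ||M|| = sup_n |d_n|. Here d_n = 31 - 23/n increases monotonically from d_1 = 8 toward 31, with all terms in [8, 31); so sup_n |d_n| = 31 (the supremum is the limit, not attained). So ||M|| = 31.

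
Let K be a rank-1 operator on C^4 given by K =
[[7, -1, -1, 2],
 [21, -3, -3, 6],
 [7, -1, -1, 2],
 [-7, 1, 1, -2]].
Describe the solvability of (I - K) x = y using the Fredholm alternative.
(I - K) is singular (det(I - K) = 0, i.e. 1 ∈ sigma(K)). (I - K) x = y is solvable iff y ⊥ ker((I - K)^*) = span{(7, -1, -1, 2)}, i.e. iff 7y_1 - y_2 - y_3 + 2y_4 = 0. When solvable, the solutions are x = y + c·(1, 3, 1, -1), c arbitrary (ker(I - K) = span{(1, 3, 1, -1)}, dimension 1).

K has rank 1, so it is an outer product K = u v^T: every row of K is a multiple of one row vector. Reading off the entries, u = (1, 3, 1, -1) and v = (7, -1, -1, 2) (row i of K equals u_i·v^T). A rank-one matrix u v^T satisfies K u = u (v·u) and kills the (3)-dimensional subspace v^⊥, so its characteristic polynomial is lambda^3 (lambda - v·u) with v·u = tr K = 1. Hence the eigenvalues of I - K are 1 (multiplicity 3) and 1 - (1) = 0, so det(I - K) = 0. (Direct check: I - K =
[[-6, 1, 1, -2],
 [-21, 4, 3, -6],
 [-7, 1, 2, -2],
 [7, -1, -1, 3]]
has determinant 0.) So 1 is an eigenvalue of K and (I - K) is not invertible. The finite-dimensional Fredholm alternative says: either (I - K) is invertible, or ker(I - K) ≠ {0} and then range(I - K) = ker((I - K)^*)^⊥, with dim ker(I - K) = dim ker((I - K)^*). We are in the second case, so we need both kernels. Kernel of I - K: (I - K) u = u - u (v·u) = u - u = 0, so ker(I - K) = span{u} = span{(1, 3, 1, -1)} (it is exactly 1-dimensional because rank(I - K) = 3). Kernel of the adjoint: K is real, so (I - K)^* = I - K^T = I - v u^T, and (I - v u^T) v = v - v (u·v) = 0; hence ker((I - K)^*) = span{v} = span{(7, -1, -1, 2)}. Therefore (I - K) x = y is solvable iff <y, v> = 0, i.e. iff 7y_1 - y_2 - y_3 + 2y_4 = 0. When this holds, K y = u (v·y) = 0, so (I - K) y = y and x = y is a particular solution; the full solution set is the line x = y + c·u = y + c·(1, 3, 1, -1), c ∈ C.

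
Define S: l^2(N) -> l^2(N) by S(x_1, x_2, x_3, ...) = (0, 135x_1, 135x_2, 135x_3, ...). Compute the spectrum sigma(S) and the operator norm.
sigma(S) = closed disk {z in C : |z| ≤ 135}; ||S|| = 135

Note S = 135·U where U is the unit right shift (U x)_k = x_{k-1} (with x_0 := 0); so ||S|| = 135||U|| and sigma(S) = 135·sigma(U). ||S x||^2 = sum_{k≥1} |135x_k|^2 = 18225||x||^2, so ||S|| = 135 and sigma(S) ⊂ {|z| ≤ 135}. For any |lambda| < 135, the equation (S - lambda I) x = 0 forces x_1 = 0, then 135x_k = lambda x_{k+1} ⇒ x = 0, so S has no eigenvalues. But (S - lambda I) is not surjective for |lambda| < 135: solving (S - lambda I) x = e_1 would require x_n proportional to (lambda/135)^(-n), which is not in l^2. So every |lambda| < 135 lies in the residual spectrum. The boundary |lambda| = 135 is in the approximate point spectrum (the spectrum is closed). Hence sigma(S) is the closed disk of radius 135.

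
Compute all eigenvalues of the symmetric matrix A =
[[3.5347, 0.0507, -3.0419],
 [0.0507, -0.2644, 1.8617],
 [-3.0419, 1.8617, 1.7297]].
sigma(A) ≈ {-2, 1, 6}

A is real symmetric, so its spectrum consists of real eigenvalues. Expanding the characteristic polynomial of the displayed matrix gives
  det(λ I - A) = p(λ) = λ^3 + (-5)λ^2 + (-8)λ + (12).
Solving p(λ) = 0 yields eigenvalues ≈ -2, 1, 6. (A is shown rounded to 4 decimals, so these recover the underlying integer eigenvalues to within that precision.)
Verification: the trace of A = 5 equals the sum of eigenvalues 5, and det(A) ≈ -11.9997 matches the eigenvalue product -12.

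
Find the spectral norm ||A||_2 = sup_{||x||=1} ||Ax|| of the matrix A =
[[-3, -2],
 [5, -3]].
||A||_2 = sqrt((47 + sqrt(765))/2) ≈ 6.1098 (= sqrt(largest eigenvalue of A^T A))

||A||_2 = sigma_max(A) = sqrt(lambda_max(A^T A)). Form the symmetric matrix M = A^T A =
[[34, -9],
 [-9, 13]].
Its characteristic polynomial (trace, determinant of M give the coefficients) is
  p(λ) = det(λ I - M) = λ^2 - 47λ + 361.
For λ^2 - 47λ + 361 the discriminant is 765. It is nonnegative but not a perfect square, so the roots are real and irrational: λ = (47 ± sqrt(765))/2 ≈ 37.3293, 9.6707.
So the eigenvalues of A^T A are ≈ 9.6707, 37.3293 (all ≥ 0, as they must be for A^T A). The largest is λ_max = (47 + sqrt(765))/2 ≈ 37.3293, hence ||A||_2 = sqrt(λ_max) = sqrt((47 + sqrt(765))/2) ≈ 6.1098.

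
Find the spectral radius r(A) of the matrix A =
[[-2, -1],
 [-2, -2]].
r(A) = (4 + sqrt(8))/2 ≈ 3.4142

The eigenvalues of A are the roots of its characteristic polynomial. With M = A (coefficients from the trace and determinant):
  p(λ) = det(λ I - M) = λ^2 + 4λ + 2.
For λ^2 + 4λ + 2 the discriminant is 8. It is nonnegative but not a perfect square, so the roots are real and irrational: λ = (-4 ± sqrt(8))/2 ≈ -0.5858, -3.4142.
Thus the eigenvalues (to 4 decimals) are -0.5858 (modulus 0.5858); -3.4142 (modulus 3.4142). The spectral radius is the largest modulus: r(A) = (4 + sqrt(8))/2 ≈ 3.4142. (Cross-check: r(A) ≤ ||A||_2 ≈ 3.5616; equality holds whenever A is normal, though it can also hold for some non-normal A.)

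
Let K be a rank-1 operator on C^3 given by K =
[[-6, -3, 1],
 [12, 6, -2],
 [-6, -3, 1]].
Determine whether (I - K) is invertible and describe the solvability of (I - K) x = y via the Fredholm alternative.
(I - K) is singular (det(I - K) = 0, i.e. 1 ∈ sigma(K)). (I - K) x = y is solvable iff y ⊥ ker((I - K)^*) = span{(-6, -3, 1)}, i.e. iff -6y_1 - 3y_2 + y_3 = 0. When solvable, the solutions are x = y + c·(1, -2, 1), c arbitrary (ker(I - K) = span{(1, -2, 1)}, dimension 1).

K has rank 1, so it is an outer product K = u v^T: every row of K is a multiple of one row vector. Reading off the entries, u = (1, -2, 1) and v = (-6, -3, 1) (row i of K equals u_i·v^T). A rank-one matrix u v^T satisfies K u = u (v·u) and kills the (2)-dimensional subspace v^⊥, so its characteristic polynomial is lambda^2 (lambda - v·u) with v·u = tr K = 1. Hence the eigenvalues of I - K are 1 (multiplicity 2) and 1 - (1) = 0, so det(I - K) = 0. (Direct check: I - K =
[[7, 3, -1],
 [-12, -5, 2],
 [6, 3, 0]]
has determinant 0.) So 1 is an eigenvalue of K and (I - K) is not invertible. The finite-dimensional Fredholm alternative says: either (I - K) is invertible, or ker(I - K) ≠ {0} and then range(I - K) = ker((I - K)^*)^⊥, with dim ker(I - K) = dim ker((I - K)^*). We are in the second case, so we need both kernels. Kernel of I - K: (I - K) u = u - u (v·u) = u - u = 0, so ker(I - K) = span{u} = span{(1, -2, 1)} (it is exactly 1-dimensional because rank(I - K) = 2). Kernel of the adjoint: K is real, so (I - K)^* = I - K^T = I - v u^T, and (I - v u^T) v = v - v (u·v) = 0; hence ker((I - K)^*) = span{v} = span{(-6, -3, 1)}. Therefore (I - K) x = y is solvable iff <y, v> = 0, i.e. iff -6y_1 - 3y_2 + y_3 = 0. When this holds, K y = u (v·y) = 0, so (I - K) y = y and x = y is a particular solution; the full solution set is the line x = y + c·u = y + c·(1, -2, 1), c ∈ C.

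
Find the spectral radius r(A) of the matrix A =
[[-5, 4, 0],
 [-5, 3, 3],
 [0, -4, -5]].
r(A) = 5

The eigenvalues of A are the roots of its characteristic polynomial. With M = A (coefficients from the trace, the sum of principal 2x2 minors, and det A):
  p(λ) = det(λ I - M) = λ^3 + 7λ^2 + 27λ + 85.
By the rational root theorem any rational root is an integer divisor of 85. Testing λ = -5: p(-5) = -125 + 175 - 135 + 85 = 0, so λ = -5 is a root. Dividing out (λ + 5) leaves p(λ) = (λ + 5)(λ^2 + 2λ + 17). For λ^2 + 2λ + 17 the discriminant is -64. It is negative, so the roots are the complex-conjugate pair λ = -1 ± (sqrt(64)/2) i ≈ -1 ± 4i. For a conjugate pair the product of the roots equals the constant term, so |λ|^2 = 17 and |λ| = sqrt(17) ≈ 4.1231.
Thus the eigenvalues (to 4 decimals) are -1 ± 4i (modulus 4.1231); -5 (modulus 5). The spectral radius is the largest modulus: r(A) = 5. (Cross-check: r(A) ≤ ||A||_2 ≈ 9.8027; equality holds whenever A is normal, though it can also hold for some non-normal A.)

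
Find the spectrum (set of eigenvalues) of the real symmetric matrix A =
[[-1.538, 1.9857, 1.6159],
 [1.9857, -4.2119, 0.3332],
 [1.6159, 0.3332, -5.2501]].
sigma(A) ≈ {-6, -5, 0}

A is real symmetric, so its spectrum consists of real eigenvalues. Expanding the characteristic polynomial of the displayed matrix gives
  det(λ I - A) = p(λ) = λ^3 + (11)λ^2 + (30)λ + (0.0016).
Solving p(λ) = 0 yields eigenvalues ≈ -6, -5, 0. (A is shown rounded to 4 decimals, so these recover the underlying integer eigenvalues to within that precision.)
Verification: the trace of A = -11 equals the sum of eigenvalues -11, and det(A) ≈ -0.0016 matches the eigenvalue product 0.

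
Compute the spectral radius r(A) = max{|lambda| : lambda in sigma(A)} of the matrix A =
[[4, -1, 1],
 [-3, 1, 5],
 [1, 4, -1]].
r(A) ≈ 5.0908

The eigenvalues of A are the roots of its characteristic polynomial. With M = A (coefficients from the trace, the sum of principal 2x2 minors, and det A):
  p(λ) = det(λ I - M) = λ^3 - 4λ^2 - 25λ + 99.
No integer candidate from the rational root theorem (±divisors of 99) is a root, so the roots are irrational. The cubic discriminant is Δ = 11417 > 0, so there are three distinct real roots. p(-5) = -1 and p(-4) = 71 have opposite signs, so a root lies in (-5, -4); Newton's method refines it to λ ≈ -4.9889. p(3) = 15 and p(4) = -1 have opposite signs, so a root lies in (3, 4); Newton's method refines it to λ ≈ 3.898. p(5) = -1 and p(6) = 21 have opposite signs, so a root lies in (5, 6); Newton's method refines it to λ ≈ 5.0908. Check (Vieta): the three roots sum to 4, matching tr M = 4.
Thus the eigenvalues (to 4 decimals) are -4.9889 (modulus 4.9889); 3.898 (modulus 3.898); 5.0908 (modulus 5.0908). The spectral radius is the largest modulus: r(A) ≈ 5.0908. (Cross-check: r(A) ≤ ||A||_2 ≈ 6.2226; equality holds whenever A is normal, though it can also hold for some non-normal A.)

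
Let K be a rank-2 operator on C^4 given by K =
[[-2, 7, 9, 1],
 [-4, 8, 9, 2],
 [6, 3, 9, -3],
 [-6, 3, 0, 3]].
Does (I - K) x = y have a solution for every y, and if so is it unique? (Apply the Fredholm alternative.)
(I - K) is invertible (det(I - K) = 13 ≠ 0), so for every y in C^4 the equation (I - K) x = y has a unique solution.

K has rank 2 and factors as K = U V^T = u1 v1^T + u2 v2^T with u1 = (-3, -3, -3, 0), v1 = (0, -2, -3, 0), u2 = (1, 2, -3, 3), v2 = (-2, 1, 0, 1) (multiplying out reproduces the displayed K). The nonzero eigenvalues of U V^T coincide with those of the 2 x 2 matrix G = V^T U = [[v1·u1, v1·u2], [v2·u1, v2·u2]] = [[15, 5], [3, 3]], and by the Sylvester determinant identity det(I_4 - U V^T) = det(I_2 - V^T U) = det([[-14, -5], [-3, -2]]) = (-14)(-2) - (-5)(-3) = 13. (Direct check: I - K =
[[3, -7, -9, -1],
 [4, -7, -9, -2],
 [-6, -3, -8, 3],
 [6, -3, 0, -2]]
has determinant 13.) The finite-dimensional Fredholm alternative says: either (I - K) is invertible, or ker(I - K) ≠ {0} and then range(I - K) = ker((I - K)^*)^⊥, with dim ker(I - K) = dim ker((I - K)^*). Since det(I - K) ≠ 0, 1 is not an eigenvalue of K and ker(I - K) = {0}, so we are in the first case: for every y there is a unique x = (I - K)^(-1) y. (Explicitly, by the Woodbury identity, (I - U V^T)^(-1) = I + U (I_2 - G)^(-1) V^T.)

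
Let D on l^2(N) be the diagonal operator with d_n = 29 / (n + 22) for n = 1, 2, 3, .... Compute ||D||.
||D|| = 29/23 (attained at n = 1)

For D diagonal, ||D|| = sup_n |d_n| = sup_n 29/(n + 22). This is positive and strictly decreasing in n, so the supremum is attained at n = 1: d_1 = 29/(1 + 22) = 29/23. Hence ||D|| = 29/23.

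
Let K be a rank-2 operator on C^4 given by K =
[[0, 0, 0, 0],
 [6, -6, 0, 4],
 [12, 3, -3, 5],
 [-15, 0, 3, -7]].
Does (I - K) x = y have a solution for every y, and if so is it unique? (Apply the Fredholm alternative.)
(I - K) is invertible (det(I - K) = 83 ≠ 0), so for every y in C^4 the equation (I - K) x = y has a unique solution.

K has rank 2 and factors as K = U V^T = u1 v1^T + u2 v2^T with u1 = (0, -2, -1, 2), v1 = (-3, 3, 0, -2), u2 = (0, 0, -3, 3), v2 = (-3, -2, 1, -1) (multiplying out reproduces the displayed K). The nonzero eigenvalues of U V^T coincide with those of the 2 x 2 matrix G = V^T U = [[v1·u1, v1·u2], [v2·u1, v2·u2]] = [[-10, -6], [1, -6]], and by the Sylvester determinant identity det(I_4 - U V^T) = det(I_2 - V^T U) = det([[11, 6], [-1, 7]]) = (11)(7) - (6)(-1) = 83. (Direct check: I - K =
[[1, 0, 0, 0],
 [-6, 7, 0, -4],
 [-12, -3, 4, -5],
 [15, 0, -3, 8]]
has determinant 83.) The finite-dimensional Fredholm alternative says: either (I - K) is invertible, or ker(I - K) ≠ {0} and then range(I - K) = ker((I - K)^*)^⊥, with dim ker(I - K) = dim ker((I - K)^*). Since det(I - K) ≠ 0, 1 is not an eigenvalue of K and ker(I - K) = {0}, so we are in the first case: for every y there is a unique x = (I - K)^(-1) y. (Explicitly, by the Woodbury identity, (I - U V^T)^(-1) = I + U (I_2 - G)^(-1) V^T.)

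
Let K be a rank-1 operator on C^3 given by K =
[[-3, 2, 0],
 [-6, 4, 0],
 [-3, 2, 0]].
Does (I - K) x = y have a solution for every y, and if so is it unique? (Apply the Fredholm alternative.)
(I - K) is singular (det(I - K) = 0, i.e. 1 ∈ sigma(K)). (I - K) x = y is solvable iff y ⊥ ker((I - K)^*) = span{(-3, 2, 0)}, i.e. iff -3y_1 + 2y_2 = 0. When solvable, the solutions are x = y + c·(1, 2, 1), c arbitrary (ker(I - K) = span{(1, 2, 1)}, dimension 1).

K has rank 1, so it is an outer product K = u v^T: every row of K is a multiple of one row vector. Reading off the entries, u = (1, 2, 1) and v = (-3, 2, 0) (row i of K equals u_i·v^T). A rank-one matrix u v^T satisfies K u = u (v·u) and kills the (2)-dimensional subspace v^⊥, so its characteristic polynomial is lambda^2 (lambda - v·u) with v·u = tr K = 1. Hence the eigenvalues of I - K are 1 (multiplicity 2) and 1 - (1) = 0, so det(I - K) = 0. (Direct check: I - K =
[[4, -2, 0],
 [6, -3, 0],
 [3, -2, 1]]
has determinant 0.) So 1 is an eigenvalue of K and (I - K) is not invertible. The finite-dimensional Fredholm alternative says: either (I - K) is invertible, or ker(I - K) ≠ {0} and then range(I - K) = ker((I - K)^*)^⊥, with dim ker(I - K) = dim ker((I - K)^*). We are in the second case, so we need both kernels. Kernel of I - K: (I - K) u = u - u (v·u) = u - u = 0, so ker(I - K) = span{u} = span{(1, 2, 1)} (it is exactly 1-dimensional because rank(I - K) = 2). Kernel of the adjoint: K is real, so (I - K)^* = I - K^T = I - v u^T, and (I - v u^T) v = v - v (u·v) = 0; hence ker((I - K)^*) = span{v} = span{(-3, 2, 0)}. Therefore (I - K) x = y is solvable iff <y, v> = 0, i.e. iff -3y_1 + 2y_2 = 0. When this holds, K y = u (v·y) = 0, so (I - K) y = y and x = y is a particular solution; the full solution set is the line x = y + c·u = y + c·(1, 2, 1), c ∈ C.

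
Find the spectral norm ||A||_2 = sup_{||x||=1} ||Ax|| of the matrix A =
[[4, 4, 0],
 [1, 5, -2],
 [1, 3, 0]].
||A||_2 ≈ 8.0265 (= sqrt(largest eigenvalue of A^T A))

||A||_2 = sigma_max(A) = sqrt(lambda_max(A^T A)). Form the symmetric matrix M = A^T A =
[[18, 24, -2],
 [24, 50, -10],
 [-2, -10, 4]].
Its characteristic polynomial (trace, sum of principal 2x2 minors, determinant of M give the coefficients) is
  p(λ) = det(λ I - M) = λ^3 - 72λ^2 + 492λ - 256.
No integer candidate from the rational root theorem (±divisors of 256) is a root, so the roots are irrational. The cubic discriminant is Δ = 557736192 > 0, so there are three distinct real roots. p(0) = -256 and p(1) = 165 have opposite signs, so a root lies in (0, 1); Newton's method refines it to λ ≈ 0.567. p(7) = 3 and p(8) = -416 have opposite signs, so a root lies in (7, 8); Newton's method refines it to λ ≈ 7.0081. p(64) = -1536 and p(65) = 2149 have opposite signs, so a root lies in (64, 65); Newton's method refines it to λ ≈ 64.4249. Check (Vieta): the three roots sum to 72, matching tr M = 72.
So the eigenvalues of A^T A are ≈ 0.567, 7.0081, 64.4249 (all ≥ 0, as they must be for A^T A). The largest is λ_max ≈ 64.4249, hence ||A||_2 = sqrt(λ_max) ≈ 8.0265.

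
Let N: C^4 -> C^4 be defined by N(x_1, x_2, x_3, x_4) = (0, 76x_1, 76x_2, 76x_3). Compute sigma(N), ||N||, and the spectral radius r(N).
sigma(N) = {0}; ||N|| = 76; r(N) = 0. (N is nilpotent with N^4 = 0.)

On C^4, N is a strictly lower-triangular matrix with 76 on the subdiagonal and zeros elsewhere, so its characteristic polynomial is lambda^4 and every eigenvalue is 0: sigma(N) = {0}. For the operator norm, N e_i = 76e_{i+1} for i = 1, ..., 3 and N e_4 = 0, so the singular values of N are 76 (with multiplicity 3) and 0; hence ||N|| = 76. The spectral radius r(N) = max|lambda| = 0. Note ||N|| > r(N) — characteristic of non-normal nilpotent operators. Indeed N^4 = 0.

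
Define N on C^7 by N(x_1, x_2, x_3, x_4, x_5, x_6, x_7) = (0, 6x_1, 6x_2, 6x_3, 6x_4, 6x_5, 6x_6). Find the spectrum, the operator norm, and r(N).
sigma(N) = {0}; ||N|| = 6; r(N) = 0. (N is nilpotent with N^7 = 0.)

On C^7, N is a strictly lower-triangular matrix with 6 on the subdiagonal and zeros elsewhere, so its characteristic polynomial is lambda^7 and every eigenvalue is 0: sigma(N) = {0}. For the operator norm, N e_i = 6e_{i+1} for i = 1, ..., 6 and N e_7 = 0, so the singular values of N are 6 (with multiplicity 6) and 0; hence ||N|| = 6. The spectral radius r(N) = max|lambda| = 0. Note ||N|| > r(N) — characteristic of non-normal nilpotent operators. Indeed N^7 = 0.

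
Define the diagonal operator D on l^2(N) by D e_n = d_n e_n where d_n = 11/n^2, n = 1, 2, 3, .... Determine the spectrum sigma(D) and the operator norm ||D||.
sigma(D) = {11/n^2 : n ≥ 1} ∪ {0}; ||D|| = 11

A bounded diagonal operator on l^2 with diagonal entries d_n has spectrum equal to the closure of {d_n : n ≥ 1}: every d_n is an eigenvalue (with eigenvector e_n), so {d_n} ⊂ sigma(D); the spectrum is closed, so its closure is too; and for lambda not in the closure, (D - lambda I) has bounded inverse (the diagonal entries 1/(d_n - lambda) are bounded). For our sequence d_n = 11/n^2, n = 1, 2, 3, ...:
  - {d_n} = {11/n^2 : n ≥ 1}; the only limit point is 0
  - closure = {11/n^2 : n ≥ 1} ∪ {0}
For the norm: a diagonal operator has ||D|| = sup_n |d_n|. Here d_n = 11/n^2 is positive and decreasing, so sup_n |d_n| = d_1 = 11. So ||D|| = 11.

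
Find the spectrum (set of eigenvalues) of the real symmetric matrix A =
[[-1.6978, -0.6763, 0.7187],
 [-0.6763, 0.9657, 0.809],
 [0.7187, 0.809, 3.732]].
sigma(A) ≈ {-2, 1, 4}

A is real symmetric, so its spectrum consists of real eigenvalues. Expanding the characteristic polynomial of the displayed matrix gives
  det(λ I - A) = p(λ) = λ^3 + (-3)λ^2 + (-6)λ + (8).
Solving p(λ) = 0 yields eigenvalues ≈ -2, 1, 4. (A is shown rounded to 4 decimals, so these recover the underlying integer eigenvalues to within that precision.)
Verification: the trace of A = 3 equals the sum of eigenvalues 3, and det(A) ≈ -7.9999 matches the eigenvalue product -8.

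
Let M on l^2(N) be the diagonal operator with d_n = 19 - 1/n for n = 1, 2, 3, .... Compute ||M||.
||M|| = 19

For a diagonal operator on l^2 with entries d_n, ||M|| = sup_n |d_n|. Here d_1 = 18, d_2 = 37/2, ..., and d_n = 19 - 1/n increases monotonically toward 19. All terms lie in [18, 19), so |d_n| = d_n and the supremum is the limit 19, which is not attained by any individual d_n. Hence ||M|| = 19.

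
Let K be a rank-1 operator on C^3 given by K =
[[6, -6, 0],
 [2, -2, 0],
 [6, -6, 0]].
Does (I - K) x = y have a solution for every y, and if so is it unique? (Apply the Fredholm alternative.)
(I - K) is invertible (det(I - K) = -3 ≠ 0), so for every y in C^3 the equation (I - K) x = y has a unique solution.

K has rank 1, so it is an outer product K = u v^T: every row of K is a multiple of one row vector. Reading off the entries, u = (3, 1, 3) and v = (2, -2, 0) (row i of K equals u_i·v^T). A rank-one matrix u v^T satisfies K u = u (v·u) and kills the (2)-dimensional subspace v^⊥, so its characteristic polynomial is lambda^2 (lambda - v·u) with v·u = tr K = 4. Hence the eigenvalues of I - K are 1 (multiplicity 2) and 1 - (4) = -3, so det(I - K) = -3. (Direct check: I - K =
[[-5, 6, 0],
 [-2, 3, 0],
 [-6, 6, 1]]
has determinant -3.) The finite-dimensional Fredholm alternative says: either (I - K) is invertible, or ker(I - K) ≠ {0} and then range(I - K) = ker((I - K)^*)^⊥, with dim ker(I - K) = dim ker((I - K)^*). Since det(I - K) ≠ 0, 1 is not an eigenvalue of K and ker(I - K) = {0}, so we are in the first case: for every y there is a unique x = (I - K)^(-1) y. Explicitly, by the Sherman–Morrison formula, (I - u v^T)^(-1) = I + u v^T/(1 - v·u), i.e. (I - K)^(-1) = I + K/(-3).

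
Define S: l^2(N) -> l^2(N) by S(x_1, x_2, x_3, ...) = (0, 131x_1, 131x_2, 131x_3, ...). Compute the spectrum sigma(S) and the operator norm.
sigma(S) = closed disk {z in C : |z| ≤ 131}; ||S|| = 131

Note S = 131·U where U is the unit right shift (U x)_k = x_{k-1} (with x_0 := 0); so ||S|| = 131||U|| and sigma(S) = 131·sigma(U). ||S x||^2 = sum_{k≥1} |131x_k|^2 = 17161||x||^2, so ||S|| = 131 and sigma(S) ⊂ {|z| ≤ 131}. For any |lambda| < 131, the equation (S - lambda I) x = 0 forces x_1 = 0, then 131x_k = lambda x_{k+1} ⇒ x = 0, so S has no eigenvalues. But (S - lambda I) is not surjective for |lambda| < 131: solving (S - lambda I) x = e_1 would require x_n proportional to (lambda/131)^(-n), which is not in l^2. So every |lambda| < 131 lies in the residual spectrum. The boundary |lambda| = 131 is in the approximate point spectrum (the spectrum is closed). Hence sigma(S) is the closed disk of radius 131.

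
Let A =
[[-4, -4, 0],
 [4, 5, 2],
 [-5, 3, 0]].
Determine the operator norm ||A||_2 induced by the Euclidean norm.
||A||_2 ≈ 8.7726 (= sqrt(largest eigenvalue of A^T A))

||A||_2 = sigma_max(A) = sqrt(lambda_max(A^T A)). Form the symmetric matrix M = A^T A =
[[57, 21, 8],
 [21, 50, 10],
 [8, 10, 4]].
Its characteristic polynomial (trace, sum of principal 2x2 minors, determinant of M give the coefficients) is
  p(λ) = det(λ I - M) = λ^3 - 111λ^2 + 2673λ - 4096.
No integer candidate from the rational root theorem (±divisors of 4096) is a root, so the roots are irrational. The cubic discriminant is Δ = 10654156989 > 0, so there are three distinct real roots. p(1) = -1533 and p(2) = 814 have opposite signs, so a root lies in (1, 2); Newton's method refines it to λ ≈ 1.6428. p(32) = 544 and p(33) = -829 have opposite signs, so a root lies in (32, 33); Newton's method refines it to λ ≈ 32.3986. p(76) = -3108 and p(77) = 139 have opposite signs, so a root lies in (76, 77); Newton's method refines it to λ ≈ 76.9586. Check (Vieta): the three roots sum to 111, matching tr M = 111.
So the eigenvalues of A^T A are ≈ 1.6428, 32.3986, 76.9586 (all ≥ 0, as they must be for A^T A). The largest is λ_max ≈ 76.9586, hence ||A||_2 = sqrt(λ_max) ≈ 8.7726.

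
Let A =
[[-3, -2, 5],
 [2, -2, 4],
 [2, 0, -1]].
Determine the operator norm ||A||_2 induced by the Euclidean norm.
||A||_2 ≈ 7.218 (= sqrt(largest eigenvalue of A^T A))

||A||_2 = sigma_max(A) = sqrt(lambda_max(A^T A)). Form the symmetric matrix M = A^T A =
[[17, 2, -9],
 [2, 8, -18],
 [-9, -18, 42]].
Its characteristic polynomial (trace, sum of principal 2x2 minors, determinant of M give the coefficients) is
  p(λ) = det(λ I - M) = λ^3 - 67λ^2 + 777λ - 36.
No integer candidate from the rational root theorem (±divisors of 36) is a root, so the roots are irrational. The cubic discriminant is Δ = 824139117 > 0, so there are three distinct real roots. p(0) = -36 and p(1) = 675 have opposite signs, so a root lies in (0, 1); Newton's method refines it to λ ≈ 0.0465. p(14) = 454 and p(15) = -81 have opposite signs, so a root lies in (14, 15); Newton's method refines it to λ ≈ 14.854. p(52) = -192 and p(53) = 1819 have opposite signs, so a root lies in (52, 53); Newton's method refines it to λ ≈ 52.0995. Check (Vieta): the three roots sum to 67, matching tr M = 67.
So the eigenvalues of A^T A are ≈ 0.0465, 14.854, 52.0995 (all ≥ 0, as they must be for A^T A). The largest is λ_max ≈ 52.0995, hence ||A||_2 = sqrt(λ_max) ≈ 7.218.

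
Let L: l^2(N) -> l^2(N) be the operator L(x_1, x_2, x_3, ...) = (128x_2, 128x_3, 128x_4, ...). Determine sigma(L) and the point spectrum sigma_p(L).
sigma(L) = closed disk {z in C : |z| ≤ 128}; sigma_p(L) = open disk {z in C : |z| < 128}

Note L = 128·V where V is the unit left shift (V x)_k = x_{k+1}; so sigma(L) = 128·sigma(V) and ||L|| = 128||V||. ||L x||^2 = 16384sum_{k≥2} |x_k|^2 ≤ 16384||x||^2, with equality on {x : x_1 = 0}, so ||L|| = 128. For any lambda with |lambda| < 128, set r = lambda/128 (|r| < 1); the vector x = (1, r, r^2, ...) is in l^2 and satisfies L x = 128(r, r^2, ...) = lambda x, so lambda is an eigenvalue. On the boundary |lambda| = 128 the geometric series diverges, so no l^2 eigenvector exists, but these lambda lie in the approximate point spectrum. Hence sigma(L) is the closed disk of radius 128 and sigma_p(L) is the open disk.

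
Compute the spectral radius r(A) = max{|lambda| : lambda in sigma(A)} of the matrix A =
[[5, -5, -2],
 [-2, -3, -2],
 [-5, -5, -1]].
r(A) ≈ 7.0175

The eigenvalues of A are the roots of its characteristic polynomial. With M = A (coefficients from the trace, the sum of principal 2x2 minors, and det A):
  p(λ) = det(λ I - M) = λ^3 - λ^2 - 47λ + 65.
No integer candidate from the rational root theorem (±divisors of 65) is a root, so the roots are irrational. The cubic discriminant is Δ = 358676 > 0, so there are three distinct real roots. p(-8) = -135 and p(-7) = 2 have opposite signs, so a root lies in (-8, -7); Newton's method refines it to λ ≈ -7.0175. p(1) = 18 and p(2) = -25 have opposite signs, so a root lies in (1, 2); Newton's method refines it to λ ≈ 1.3996. p(6) = -37 and p(7) = 30 have opposite signs, so a root lies in (6, 7); Newton's method refines it to λ ≈ 6.6178. Check (Vieta): the three roots sum to 1, matching tr M = 1.
Thus the eigenvalues (to 4 decimals) are -7.0175 (modulus 7.0175); 1.3996 (modulus 1.3996); 6.6178 (modulus 6.6178). The spectral radius is the largest modulus: r(A) ≈ 7.0175. (Cross-check: r(A) ≤ ||A||_2 ≈ 8.2819; equality holds whenever A is normal, though it can also hold for some non-normal A.)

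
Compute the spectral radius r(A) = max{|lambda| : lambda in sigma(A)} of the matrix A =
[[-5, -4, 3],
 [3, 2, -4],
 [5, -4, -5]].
r(A) ≈ 8.4831

The eigenvalues of A are the roots of its characteristic polynomial. With M = A (coefficients from the trace, the sum of principal 2x2 minors, and det A):
  p(λ) = det(λ I - M) = λ^3 + 8λ^2 - 14λ - 84.
No integer candidate from the rational root theorem (±divisors of 84) is a root, so the roots are irrational. The cubic discriminant is Δ = 174384 > 0, so there are three distinct real roots. p(-9) = -39 and p(-8) = 28 have opposite signs, so a root lies in (-9, -8); Newton's method refines it to λ ≈ -8.4831. p(-3) = 3 and p(-2) = -32 have opposite signs, so a root lies in (-3, -2); Newton's method refines it to λ ≈ -2.9145. p(3) = -27 and p(4) = 52 have opposite signs, so a root lies in (3, 4); Newton's method refines it to λ ≈ 3.3975. Check (Vieta): the three roots sum to -8, matching tr M = -8.
Thus the eigenvalues (to 4 decimals) are -8.4831 (modulus 8.4831); -2.9145 (modulus 2.9145); 3.3975 (modulus 3.3975). The spectral radius is the largest modulus: r(A) ≈ 8.4831. (Cross-check: r(A) ≤ ||A||_2 ≈ 10.3427; equality holds whenever A is normal, though it can also hold for some non-normal A.)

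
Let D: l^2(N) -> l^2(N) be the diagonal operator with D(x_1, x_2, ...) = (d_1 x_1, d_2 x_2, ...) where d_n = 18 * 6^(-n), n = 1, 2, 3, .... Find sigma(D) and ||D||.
sigma(D) = {18 * 6^(-n) : n ≥ 1} ∪ {0}; ||D|| = 3

A bounded diagonal operator on l^2 with diagonal entries d_n has spectrum equal to the closure of {d_n : n ≥ 1}: every d_n is an eigenvalue (with eigenvector e_n), so {d_n} ⊂ sigma(D); the spectrum is closed, so its closure is too; and for lambda not in the closure, (D - lambda I) has bounded inverse (the diagonal entries 1/(d_n - lambda) are bounded). For our sequence d_n = 18 * 6^(-n), n = 1, 2, 3, ...:
  - {d_n} = {18 * 6^(-n) : n ≥ 1}; the only limit point is 0
  - closure = {18 * 6^(-n) : n ≥ 1} ∪ {0}
For the norm: a diagonal operator has ||D|| = sup_n |d_n|. Here d_n = 18 * 6^(-n) is positive and decreasing, so sup_n |d_n| = d_1 = 18/6 = 3. So ||D|| = 3.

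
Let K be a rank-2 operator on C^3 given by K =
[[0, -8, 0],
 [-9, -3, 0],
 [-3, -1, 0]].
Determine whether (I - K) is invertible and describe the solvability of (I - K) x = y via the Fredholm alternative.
(I - K) is invertible (det(I - K) = -68 ≠ 0), so for every y in C^3 the equation (I - K) x = y has a unique solution.

K has rank 2 and factors as K = U V^T = u1 v1^T + u2 v2^T with u1 = (-3, 0, 0), v1 = (1, 3, 0), u2 = (-1, 3, 1), v2 = (-3, -1, 0) (multiplying out reproduces the displayed K). The nonzero eigenvalues of U V^T coincide with those of the 2 x 2 matrix G = V^T U = [[v1·u1, v1·u2], [v2·u1, v2·u2]] = [[-3, 8], [9, 0]], and by the Sylvester determinant identity det(I_3 - U V^T) = det(I_2 - V^T U) = det([[4, -8], [-9, 1]]) = (4)(1) - (-8)(-9) = -68. (Direct check: I - K =
[[1, 8, 0],
 [9, 4, 0],
 [3, 1, 1]]
has determinant -68.) The finite-dimensional Fredholm alternative says: either (I - K) is invertible, or ker(I - K) ≠ {0} and then range(I - K) = ker((I - K)^*)^⊥, with dim ker(I - K) = dim ker((I - K)^*). Since det(I - K) ≠ 0, 1 is not an eigenvalue of K and ker(I - K) = {0}, so we are in the first case: for every y there is a unique x = (I - K)^(-1) y. (Explicitly, by the Woodbury identity, (I - U V^T)^(-1) = I + U (I_2 - G)^(-1) V^T.)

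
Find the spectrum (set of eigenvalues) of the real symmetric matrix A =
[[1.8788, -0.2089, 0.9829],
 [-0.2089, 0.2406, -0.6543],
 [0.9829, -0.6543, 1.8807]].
sigma(A) ≈ {0, 1, 3}

A is real symmetric, so its spectrum consists of real eigenvalues. Expanding the characteristic polynomial of the displayed matrix gives
  det(λ I - A) = p(λ) = λ^3 + (-4)λ^2 + (3)λ + (0).
Solving p(λ) = 0 yields eigenvalues ≈ 0, 1, 3. (A is shown rounded to 4 decimals, so these recover the underlying integer eigenvalues to within that precision.)
Verification: the trace of A = 4 equals the sum of eigenvalues 4, and det(A) ≈ -0.0000 matches the eigenvalue product 0.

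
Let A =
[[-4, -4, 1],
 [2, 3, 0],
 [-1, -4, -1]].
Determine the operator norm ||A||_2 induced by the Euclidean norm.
||A||_2 ≈ 7.6751 (= sqrt(largest eigenvalue of A^T A))

||A||_2 = sigma_max(A) = sqrt(lambda_max(A^T A)). Form the symmetric matrix M = A^T A =
[[21, 26, -3],
 [26, 41, 0],
 [-3, 0, 2]].
Its characteristic polynomial (trace, sum of principal 2x2 minors, determinant of M give the coefficients) is
  p(λ) = det(λ I - M) = λ^3 - 64λ^2 + 300λ - 1.
No integer candidate from the rational root theorem (±divisors of 1) is a root, so the roots are irrational. The cubic discriminant is Δ = 259936997 > 0, so there are three distinct real roots. p(0) = -1 and p(1) = 236 have opposite signs, so a root lies in (0, 1); Newton's method refines it to λ ≈ 0.0033. p(5) = 24 and p(6) = -289 have opposite signs, so a root lies in (5, 6); Newton's method refines it to λ ≈ 5.0891. p(58) = -2785 and p(59) = 294 have opposite signs, so a root lies in (58, 59); Newton's method refines it to λ ≈ 58.9076. Check (Vieta): the three roots sum to 64, matching tr M = 64.
So the eigenvalues of A^T A are ≈ 0.0033, 5.0891, 58.9076 (all ≥ 0, as they must be for A^T A). The largest is λ_max ≈ 58.9076, hence ||A||_2 = sqrt(λ_max) ≈ 7.6751.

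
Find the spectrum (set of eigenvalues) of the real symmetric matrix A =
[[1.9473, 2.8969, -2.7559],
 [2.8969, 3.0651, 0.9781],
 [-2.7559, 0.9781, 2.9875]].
sigma(A) ≈ {-2, 4, 6}

A is real symmetric, so its spectrum consists of real eigenvalues. Expanding the characteristic polynomial of the displayed matrix gives
  det(λ I - A) = p(λ) = λ^3 + (-8)λ^2 + (4)λ + (48).
Solving p(λ) = 0 yields eigenvalues ≈ -2, 4, 6. (A is shown rounded to 4 decimals, so these recover the underlying integer eigenvalues to within that precision.)
Verification: the trace of A = 8 equals the sum of eigenvalues 8, and det(A) ≈ -47.9996 matches the eigenvalue product -48.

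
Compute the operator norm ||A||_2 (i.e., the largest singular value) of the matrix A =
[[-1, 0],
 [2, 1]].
||A||_2 = sqrt((6 + sqrt(32))/2) ≈ 2.4142 (= sqrt(largest eigenvalue of A^T A))

||A||_2 = sigma_max(A) = sqrt(lambda_max(A^T A)). Form the symmetric matrix M = A^T A =
[[5, 2],
 [2, 1]].
Its characteristic polynomial (trace, determinant of M give the coefficients) is
  p(λ) = det(λ I - M) = λ^2 - 6λ + 1.
For λ^2 - 6λ + 1 the discriminant is 32. It is nonnegative but not a perfect square, so the roots are real and irrational: λ = (6 ± sqrt(32))/2 ≈ 5.8284, 0.1716.
So the eigenvalues of A^T A are ≈ 0.1716, 5.8284 (all ≥ 0, as they must be for A^T A). The largest is λ_max = (6 + sqrt(32))/2 ≈ 5.8284, hence ||A||_2 = sqrt(λ_max) = sqrt((6 + sqrt(32))/2) ≈ 2.4142.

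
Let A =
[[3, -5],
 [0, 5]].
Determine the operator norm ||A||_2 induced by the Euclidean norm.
||A||_2 = sqrt((59 + sqrt(2581))/2) ≈ 7.4096 (= sqrt(largest eigenvalue of A^T A))

||A||_2 = sigma_max(A) = sqrt(lambda_max(A^T A)). Form the symmetric matrix M = A^T A =
[[9, -15],
 [-15, 50]].
Its characteristic polynomial (trace, determinant of M give the coefficients) is
  p(λ) = det(λ I - M) = λ^2 - 59λ + 225.
For λ^2 - 59λ + 225 the discriminant is 2581. It is nonnegative but not a perfect square, so the roots are real and irrational: λ = (59 ± sqrt(2581))/2 ≈ 54.9018, 4.0982.
So the eigenvalues of A^T A are ≈ 4.0982, 54.9018 (all ≥ 0, as they must be for A^T A). The largest is λ_max = (59 + sqrt(2581))/2 ≈ 54.9018, hence ||A||_2 = sqrt(λ_max) = sqrt((59 + sqrt(2581))/2) ≈ 7.4096.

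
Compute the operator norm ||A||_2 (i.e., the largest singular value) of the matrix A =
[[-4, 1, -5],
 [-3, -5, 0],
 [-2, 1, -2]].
||A||_2 ≈ 7.286 (= sqrt(largest eigenvalue of A^T A))

||A||_2 = sigma_max(A) = sqrt(lambda_max(A^T A)). Form the symmetric matrix M = A^T A =
[[29, 9, 24],
 [9, 27, -7],
 [24, -7, 29]].
Its characteristic polynomial (trace, sum of principal 2x2 minors, determinant of M give the coefficients) is
  p(λ) = det(λ I - M) = λ^3 - 85λ^2 + 1701λ - 361.
No integer candidate from the rational root theorem (±divisors of 361) is a root, so the roots are irrational. The cubic discriminant is Δ = 1267319984 > 0, so there are three distinct real roots. p(0) = -361 and p(1) = 1256 have opposite signs, so a root lies in (0, 1); Newton's method refines it to λ ≈ 0.2145. p(31) = 476 and p(32) = -201 have opposite signs, so a root lies in (31, 32); Newton's method refines it to λ ≈ 31.7001. p(53) = -96 and p(54) = 1097 have opposite signs, so a root lies in (53, 54); Newton's method refines it to λ ≈ 53.0854. Check (Vieta): the three roots sum to 85, matching tr M = 85.
So the eigenvalues of A^T A are ≈ 0.2145, 31.7001, 53.0854 (all ≥ 0, as they must be for A^T A). The largest is λ_max ≈ 53.0854, hence ||A||_2 = sqrt(λ_max) ≈ 7.286.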